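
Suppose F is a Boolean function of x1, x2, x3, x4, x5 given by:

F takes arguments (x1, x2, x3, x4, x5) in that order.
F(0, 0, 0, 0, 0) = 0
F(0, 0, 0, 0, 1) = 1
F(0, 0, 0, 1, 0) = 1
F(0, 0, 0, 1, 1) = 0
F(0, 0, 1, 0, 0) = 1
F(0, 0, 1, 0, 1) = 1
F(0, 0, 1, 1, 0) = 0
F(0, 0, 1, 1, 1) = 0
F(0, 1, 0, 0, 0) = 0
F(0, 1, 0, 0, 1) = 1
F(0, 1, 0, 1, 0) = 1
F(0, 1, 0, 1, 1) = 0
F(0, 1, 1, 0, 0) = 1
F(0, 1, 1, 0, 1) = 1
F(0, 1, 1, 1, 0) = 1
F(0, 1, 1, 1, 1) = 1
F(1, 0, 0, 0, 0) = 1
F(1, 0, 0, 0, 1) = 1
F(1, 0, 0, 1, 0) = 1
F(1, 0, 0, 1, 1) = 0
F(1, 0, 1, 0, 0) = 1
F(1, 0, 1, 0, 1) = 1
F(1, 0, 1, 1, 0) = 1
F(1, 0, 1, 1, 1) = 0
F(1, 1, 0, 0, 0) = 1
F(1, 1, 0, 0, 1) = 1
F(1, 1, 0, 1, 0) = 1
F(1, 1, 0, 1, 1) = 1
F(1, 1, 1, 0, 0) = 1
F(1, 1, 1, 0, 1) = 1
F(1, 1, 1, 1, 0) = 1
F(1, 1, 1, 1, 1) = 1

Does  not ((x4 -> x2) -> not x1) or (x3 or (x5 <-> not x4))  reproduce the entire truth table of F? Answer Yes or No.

Test each input against both F and the formula:
  x1=0, x2=0, x3=0, x4=0, x5=0: formula gives 0, F = 0 ✓
  x1=0, x2=0, x3=0, x4=0, x5=1: formula gives 1, F = 1 ✓
  x1=0, x2=0, x3=0, x4=1, x5=0: formula gives 1, F = 1 ✓
  x1=0, x2=0, x3=0, x4=1, x5=1: formula gives 0, F = 0 ✓
  …
  x1=0, x2=0, x3=1, x4=1, x5=0: formula gives 1, but F = 0 ✗
Row (0,0,1,1,0) is a counterexample, so the formula is not equivalent to F.

No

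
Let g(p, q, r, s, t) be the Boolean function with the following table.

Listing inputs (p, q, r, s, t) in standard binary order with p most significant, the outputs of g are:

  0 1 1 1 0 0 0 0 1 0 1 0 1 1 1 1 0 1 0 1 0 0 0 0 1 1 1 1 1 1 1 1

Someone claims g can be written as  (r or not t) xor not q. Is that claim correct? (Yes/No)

Evaluate (r or not t) xor not q on each row and compare to g:
  p=0, q=0, r=0, s=0, t=0: formula gives 0, g = 0 ✓
  p=0, q=0, r=0, s=0, t=1: formula gives 1, g = 1 ✓
  p=0, q=0, r=0, s=1, t=0: formula gives 0, but g = 1 ✗
Since they disagree at (0,0,0,1,0), the expression is not a correct formula for g.

No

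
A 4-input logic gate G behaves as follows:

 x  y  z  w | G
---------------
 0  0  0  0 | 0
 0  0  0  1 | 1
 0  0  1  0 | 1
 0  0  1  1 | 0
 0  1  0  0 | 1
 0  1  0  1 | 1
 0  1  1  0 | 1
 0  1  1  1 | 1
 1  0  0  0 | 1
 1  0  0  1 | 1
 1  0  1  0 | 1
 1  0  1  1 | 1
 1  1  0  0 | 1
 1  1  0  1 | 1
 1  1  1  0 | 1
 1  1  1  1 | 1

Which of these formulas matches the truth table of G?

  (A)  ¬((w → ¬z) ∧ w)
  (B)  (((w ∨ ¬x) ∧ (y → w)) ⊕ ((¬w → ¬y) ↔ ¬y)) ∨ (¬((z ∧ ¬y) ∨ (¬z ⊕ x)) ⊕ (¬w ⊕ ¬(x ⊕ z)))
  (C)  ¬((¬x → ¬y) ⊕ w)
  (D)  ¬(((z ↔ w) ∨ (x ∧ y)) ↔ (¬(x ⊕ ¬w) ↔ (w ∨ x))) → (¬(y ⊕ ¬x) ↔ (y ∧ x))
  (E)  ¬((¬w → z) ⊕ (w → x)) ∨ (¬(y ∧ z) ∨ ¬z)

B

(A): at (0,0,0,0) it gives 1, but G = 0 — eliminated.
(C): at (0,0,1,0) it gives 0, but G = 1 — eliminated.
(D): at (0,0,0,0) it gives 1, but G = 0 — eliminated.
(E): at (0,0,0,0) it gives 1, but G = 0 — eliminated.
Only (B) survives; checking it on all 16 rows confirms it matches G.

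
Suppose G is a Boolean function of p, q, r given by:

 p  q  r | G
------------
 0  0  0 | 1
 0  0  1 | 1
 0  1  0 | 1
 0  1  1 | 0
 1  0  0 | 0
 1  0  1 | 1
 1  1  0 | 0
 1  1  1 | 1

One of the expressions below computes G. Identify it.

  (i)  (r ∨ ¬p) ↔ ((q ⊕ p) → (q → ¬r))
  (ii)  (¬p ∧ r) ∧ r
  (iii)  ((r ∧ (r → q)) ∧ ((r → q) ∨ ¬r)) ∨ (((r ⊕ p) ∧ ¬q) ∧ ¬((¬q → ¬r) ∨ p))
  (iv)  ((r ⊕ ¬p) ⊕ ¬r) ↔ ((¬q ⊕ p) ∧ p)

i

(ii): at (0,0,0) it gives 0, but G = 1 — eliminated.
(iii): at (0,0,0) it gives 0, but G = 1 — eliminated.
(iv): at (0,1,1) it gives 1, but G = 0 — eliminated.
(i) is the remaining candidate, and it agrees with G on all 8 inputs.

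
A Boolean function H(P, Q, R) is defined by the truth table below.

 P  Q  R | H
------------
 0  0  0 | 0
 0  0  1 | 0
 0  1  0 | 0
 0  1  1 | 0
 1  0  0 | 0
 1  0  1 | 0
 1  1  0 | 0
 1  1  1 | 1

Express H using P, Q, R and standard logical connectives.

The output is 1 only when every input is 1 — the AND of all inputs.

H(P, Q, R) = (P & Q) & R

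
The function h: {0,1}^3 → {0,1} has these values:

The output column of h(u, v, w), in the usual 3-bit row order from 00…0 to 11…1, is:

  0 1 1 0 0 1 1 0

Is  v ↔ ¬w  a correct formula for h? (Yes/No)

Test each input against both h and the formula:
  u=0, v=0, w=0: formula gives 0, h = 0 ✓
  u=0, v=0, w=1: formula gives 1, h = 1 ✓
  u=0, v=1, w=0: formula gives 1, h = 1 ✓
  u=0, v=1, w=1: formula gives 0, h = 0 ✓
  u=1, v=0, w=0: formula gives 0, h = 0 ✓
  …and likewise for the remaining 3 rows.
No disagreement on any input; they are logically equivalent.

Yes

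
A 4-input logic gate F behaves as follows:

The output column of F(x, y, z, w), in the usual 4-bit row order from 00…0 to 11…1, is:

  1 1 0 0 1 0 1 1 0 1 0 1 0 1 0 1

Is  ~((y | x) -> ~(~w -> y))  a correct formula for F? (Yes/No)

No

Test each input against both F and the formula:
  x=0, y=0, z=0, w=0: formula gives 0, but F = 1 ✗
Since they disagree at (0,0,0,0), the expression is not a correct formula for F.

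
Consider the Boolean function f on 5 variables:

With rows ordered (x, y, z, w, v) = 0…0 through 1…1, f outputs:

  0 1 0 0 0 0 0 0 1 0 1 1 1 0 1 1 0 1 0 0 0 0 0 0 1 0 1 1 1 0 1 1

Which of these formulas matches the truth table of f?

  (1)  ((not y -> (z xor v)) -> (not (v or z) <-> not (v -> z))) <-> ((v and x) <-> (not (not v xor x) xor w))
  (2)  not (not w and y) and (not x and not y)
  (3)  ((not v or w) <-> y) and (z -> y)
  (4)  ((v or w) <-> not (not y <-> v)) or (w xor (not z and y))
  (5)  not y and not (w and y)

3

(1) disagrees with f on (0,0,0,0,0) (formula → 1, table → 0); rule it out.
(2) disagrees with f on (0,0,0,0,0) (formula → 1, table → 0); rule it out.
(4) disagrees with f on (0,0,0,0,1) (formula → 0, table → 1); rule it out.
(5) disagrees with f on (0,0,0,0,0) (formula → 1, table → 0); rule it out.
That leaves (3). Evaluating it on every row reproduces the table of f exactly.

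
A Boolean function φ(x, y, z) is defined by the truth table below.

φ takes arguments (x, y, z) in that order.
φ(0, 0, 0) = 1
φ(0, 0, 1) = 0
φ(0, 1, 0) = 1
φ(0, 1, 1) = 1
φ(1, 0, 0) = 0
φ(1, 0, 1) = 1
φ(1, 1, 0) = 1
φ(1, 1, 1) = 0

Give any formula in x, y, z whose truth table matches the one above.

There are just 3 zero rows: (0,0,1), (1,0,0), (1,1,1). Their minterms are ¬x·¬y·z, x·¬y·¬z, x·y·z; the OR of those covers precisely the 0-outputs, and negating it yields φ.

φ(x, y, z) = ~((((~x & ~y) & z) | ((x & ~y) & ~z)) | ((x & y) & z))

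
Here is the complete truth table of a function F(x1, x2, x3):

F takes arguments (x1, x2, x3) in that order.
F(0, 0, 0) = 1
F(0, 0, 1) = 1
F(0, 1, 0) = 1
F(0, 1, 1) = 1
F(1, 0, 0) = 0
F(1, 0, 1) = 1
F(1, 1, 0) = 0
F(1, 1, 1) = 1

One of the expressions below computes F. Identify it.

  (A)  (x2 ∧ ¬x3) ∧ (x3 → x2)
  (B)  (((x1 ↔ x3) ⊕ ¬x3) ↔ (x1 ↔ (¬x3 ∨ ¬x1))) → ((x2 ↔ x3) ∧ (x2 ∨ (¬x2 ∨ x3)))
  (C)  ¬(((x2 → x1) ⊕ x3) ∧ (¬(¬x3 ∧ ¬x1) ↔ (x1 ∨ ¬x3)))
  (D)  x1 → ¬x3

C

(A) disagrees with F on (0,0,0) (formula → 0, table → 1); rule it out.
(B) disagrees with F on (0,0,1) (formula → 0, table → 1); rule it out.
(D) disagrees with F on (1,0,0) (formula → 1, table → 0); rule it out.
Only (C) survives; checking it on all 8 rows confirms it matches F.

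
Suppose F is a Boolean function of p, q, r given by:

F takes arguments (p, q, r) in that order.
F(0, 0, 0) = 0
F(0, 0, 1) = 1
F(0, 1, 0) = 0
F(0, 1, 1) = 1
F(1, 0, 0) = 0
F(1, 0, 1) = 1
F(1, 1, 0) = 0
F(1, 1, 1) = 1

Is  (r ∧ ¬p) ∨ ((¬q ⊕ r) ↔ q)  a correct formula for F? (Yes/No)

Evaluate (r ∧ ¬p) ∨ ((¬q ⊕ r) ↔ q) on each row and compare to F:
  p=0, q=0, r=0: formula gives 0, F = 0 ✓
  p=0, q=0, r=1: formula gives 1, F = 1 ✓
  p=0, q=1, r=0: formula gives 0, F = 0 ✓
  p=0, q=1, r=1: formula gives 1, F = 1 ✓
  p=1, q=0, r=0: formula gives 0, F = 0 ✓
  … (the remaining 3 rows also agree.)
No disagreement on any input; they are logically equivalent.

Yes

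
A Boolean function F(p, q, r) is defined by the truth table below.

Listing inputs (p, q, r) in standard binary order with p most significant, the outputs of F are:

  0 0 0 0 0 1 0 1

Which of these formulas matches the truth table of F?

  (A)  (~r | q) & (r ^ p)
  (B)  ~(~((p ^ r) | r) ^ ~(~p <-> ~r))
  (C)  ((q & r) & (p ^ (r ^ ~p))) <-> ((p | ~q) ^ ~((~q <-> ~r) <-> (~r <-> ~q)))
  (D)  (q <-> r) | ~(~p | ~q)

B

(A) fails at (0,1,1): the formula yields 1, F is 0.
(C) fails at (0,1,0): the formula yields 1, F is 0.
(D) fails at (0,0,0): the formula yields 1, F is 0.
That leaves (B). Evaluating it on every row reproduces the table of F exactly.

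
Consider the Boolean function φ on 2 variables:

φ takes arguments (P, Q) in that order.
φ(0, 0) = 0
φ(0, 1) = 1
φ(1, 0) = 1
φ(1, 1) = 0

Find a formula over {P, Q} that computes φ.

φ(P, Q) = P xor Q

The output is 1 exactly when an odd number of inputs are 1 — the 2-way XOR (parity).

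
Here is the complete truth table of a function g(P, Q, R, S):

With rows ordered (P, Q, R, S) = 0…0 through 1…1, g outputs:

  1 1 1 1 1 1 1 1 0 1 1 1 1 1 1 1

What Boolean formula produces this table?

g is 0 on exactly one input, (1,0,0,0), whose minterm is P·¬Q·¬R·¬S. So g is the negation of that single conjunction.

g(P, Q, R, S) = ¬(((P ∧ ¬Q) ∧ ¬R) ∧ ¬S)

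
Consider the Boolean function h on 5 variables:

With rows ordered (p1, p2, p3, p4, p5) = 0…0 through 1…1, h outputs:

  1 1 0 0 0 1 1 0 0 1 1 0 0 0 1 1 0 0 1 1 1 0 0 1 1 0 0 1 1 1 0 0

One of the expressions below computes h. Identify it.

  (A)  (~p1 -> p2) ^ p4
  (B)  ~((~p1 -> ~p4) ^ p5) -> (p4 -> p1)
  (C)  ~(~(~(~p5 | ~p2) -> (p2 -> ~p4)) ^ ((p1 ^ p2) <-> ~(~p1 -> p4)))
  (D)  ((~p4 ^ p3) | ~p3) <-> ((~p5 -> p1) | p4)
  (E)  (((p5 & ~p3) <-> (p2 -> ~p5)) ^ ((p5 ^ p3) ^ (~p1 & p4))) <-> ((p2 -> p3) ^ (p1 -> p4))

(A) fails at (0,0,0,0,0): the formula yields 0, h is 1.
(B) fails at (0,0,0,1,1): the formula yields 1, h is 0.
(C) fails at (0,0,1,0,0): the formula yields 1, h is 0.
(D) fails at (0,0,0,0,0): the formula yields 0, h is 1.
Only (E) survives; checking it on all 32 rows confirms it matches h.

E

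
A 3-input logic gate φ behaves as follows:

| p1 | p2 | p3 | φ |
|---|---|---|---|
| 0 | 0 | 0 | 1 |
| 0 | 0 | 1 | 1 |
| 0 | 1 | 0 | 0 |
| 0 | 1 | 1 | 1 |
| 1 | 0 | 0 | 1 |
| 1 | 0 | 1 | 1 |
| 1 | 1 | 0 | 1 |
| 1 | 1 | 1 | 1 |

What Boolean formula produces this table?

φ(p1, p2, p3) = not ((not p1 and p2) and not p3)

Only row (0,1,0) gives 0. So φ is 1 everywhere except there — the complement of the minterm ¬p1·p2·¬p3.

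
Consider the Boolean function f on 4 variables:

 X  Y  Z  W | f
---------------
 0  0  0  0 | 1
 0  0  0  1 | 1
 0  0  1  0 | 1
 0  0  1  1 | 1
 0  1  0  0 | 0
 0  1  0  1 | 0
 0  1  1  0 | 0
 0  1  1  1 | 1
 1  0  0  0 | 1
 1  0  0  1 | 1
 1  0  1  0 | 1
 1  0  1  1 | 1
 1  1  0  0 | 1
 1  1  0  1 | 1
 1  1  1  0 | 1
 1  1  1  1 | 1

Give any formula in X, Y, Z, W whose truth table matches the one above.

f(X, Y, Z, W) = not (((((not X and Y) and not Z) and not W) or (((not X and Y) and not Z) and W)) or (((not X and Y) and Z) and not W))

f is 0 on only 3 rows — (0,1,0,0), (0,1,0,1), (0,1,1,0). Writing each as a minterm (¬X·Y·¬Z·¬W, ¬X·Y·¬Z·W, ¬X·Y·Z·¬W) and OR-ing them characterizes exactly where f=0, so f is the negation of that disjunction.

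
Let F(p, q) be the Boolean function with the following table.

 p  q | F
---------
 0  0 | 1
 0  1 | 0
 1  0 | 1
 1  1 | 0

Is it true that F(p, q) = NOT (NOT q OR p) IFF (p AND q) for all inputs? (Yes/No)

Test each input against both F and the formula:
  p=0, q=0: formula gives 1, F = 1 ✓
  p=0, q=1: formula gives 0, F = 0 ✓
  p=1, q=0: formula gives 1, F = 1 ✓
  p=1, q=1: formula gives 0, F = 0 ✓
All 4 rows match — the expression computes F exactly.

Yes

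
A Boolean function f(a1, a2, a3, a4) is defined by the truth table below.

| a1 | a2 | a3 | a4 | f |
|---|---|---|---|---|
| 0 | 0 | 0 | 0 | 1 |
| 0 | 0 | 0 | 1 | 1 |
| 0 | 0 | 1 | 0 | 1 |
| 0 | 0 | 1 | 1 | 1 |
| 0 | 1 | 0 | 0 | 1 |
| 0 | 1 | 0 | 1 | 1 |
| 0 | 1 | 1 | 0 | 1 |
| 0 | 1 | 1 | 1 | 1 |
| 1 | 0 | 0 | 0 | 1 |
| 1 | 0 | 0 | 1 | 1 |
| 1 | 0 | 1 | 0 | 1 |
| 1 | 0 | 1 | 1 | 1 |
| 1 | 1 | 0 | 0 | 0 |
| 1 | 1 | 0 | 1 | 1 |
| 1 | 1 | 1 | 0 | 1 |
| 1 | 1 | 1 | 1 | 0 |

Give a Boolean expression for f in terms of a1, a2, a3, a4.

f(a1, a2, a3, a4) = ((((a1 · a2) · a3') · a4') + (((a1 · a2) · a3) · a4))'

There are just 2 zero rows: (1,1,0,0), (1,1,1,1). Their minterms are a1·a2·¬a3·¬a4, a1·a2·a3·a4; the OR of those covers precisely the 0-outputs, and negating it yields f.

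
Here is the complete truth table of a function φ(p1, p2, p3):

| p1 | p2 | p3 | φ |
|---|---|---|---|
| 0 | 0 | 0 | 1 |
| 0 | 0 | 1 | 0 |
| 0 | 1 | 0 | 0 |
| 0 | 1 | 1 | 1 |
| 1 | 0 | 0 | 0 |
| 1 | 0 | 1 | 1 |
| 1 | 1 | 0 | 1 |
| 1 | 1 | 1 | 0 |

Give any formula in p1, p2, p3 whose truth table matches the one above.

The output is 1 exactly when an even number of inputs are 1 — the complement of 3-way XOR.

φ(p1, p2, p3) = ~((p1 ^ p2) ^ p3)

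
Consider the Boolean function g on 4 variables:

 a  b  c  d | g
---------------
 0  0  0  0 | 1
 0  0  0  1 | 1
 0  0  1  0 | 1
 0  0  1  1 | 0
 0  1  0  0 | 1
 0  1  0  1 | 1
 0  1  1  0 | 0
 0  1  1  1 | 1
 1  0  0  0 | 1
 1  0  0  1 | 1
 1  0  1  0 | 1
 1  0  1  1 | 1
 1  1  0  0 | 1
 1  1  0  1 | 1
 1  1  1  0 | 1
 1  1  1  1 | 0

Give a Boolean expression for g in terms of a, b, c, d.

g(a, b, c, d) = (((((a' · b') · c) · d) + (((a' · b) · c) · d')) + (((a · b) · c) · d))'

The 0-rows are (0,0,1,1), (0,1,1,0), (1,1,1,1). Take each as a conjunction (¬a·¬b·c·d, ¬a·b·c·¬d, a·b·c·d), form their disjunction, and complement — that gives a formula that is 1 everywhere g is.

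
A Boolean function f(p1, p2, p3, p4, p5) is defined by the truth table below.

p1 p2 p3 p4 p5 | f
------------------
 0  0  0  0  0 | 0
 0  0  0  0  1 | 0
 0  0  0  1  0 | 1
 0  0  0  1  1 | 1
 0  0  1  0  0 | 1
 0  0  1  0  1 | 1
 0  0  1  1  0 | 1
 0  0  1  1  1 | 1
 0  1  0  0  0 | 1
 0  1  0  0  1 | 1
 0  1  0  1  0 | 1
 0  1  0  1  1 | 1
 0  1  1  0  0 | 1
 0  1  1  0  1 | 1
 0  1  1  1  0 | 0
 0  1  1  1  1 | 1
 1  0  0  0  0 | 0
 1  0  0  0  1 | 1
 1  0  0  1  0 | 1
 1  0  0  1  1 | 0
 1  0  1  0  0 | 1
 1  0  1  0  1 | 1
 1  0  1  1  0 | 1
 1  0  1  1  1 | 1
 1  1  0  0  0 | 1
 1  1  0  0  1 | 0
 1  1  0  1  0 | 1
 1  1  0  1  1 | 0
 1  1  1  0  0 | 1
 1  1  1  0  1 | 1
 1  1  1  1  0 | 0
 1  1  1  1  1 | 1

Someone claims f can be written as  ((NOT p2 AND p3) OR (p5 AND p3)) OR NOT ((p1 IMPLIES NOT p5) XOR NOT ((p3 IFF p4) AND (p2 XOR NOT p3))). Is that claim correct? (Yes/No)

Test each input against both f and the formula:
  p1=0, p2=0, p3=0, p4=0, p5=0: formula gives 0, f = 0 ✓
  p1=0, p2=0, p3=0, p4=0, p5=1: formula gives 0, f = 0 ✓
  p1=0, p2=0, p3=0, p4=1, p5=0: formula gives 1, f = 1 ✓
  p1=0, p2=0, p3=0, p4=1, p5=1: formula gives 1, f = 1 ✓
  … (the remaining 28 rows also agree.)
Every row agrees, so the formula is equivalent.

Yes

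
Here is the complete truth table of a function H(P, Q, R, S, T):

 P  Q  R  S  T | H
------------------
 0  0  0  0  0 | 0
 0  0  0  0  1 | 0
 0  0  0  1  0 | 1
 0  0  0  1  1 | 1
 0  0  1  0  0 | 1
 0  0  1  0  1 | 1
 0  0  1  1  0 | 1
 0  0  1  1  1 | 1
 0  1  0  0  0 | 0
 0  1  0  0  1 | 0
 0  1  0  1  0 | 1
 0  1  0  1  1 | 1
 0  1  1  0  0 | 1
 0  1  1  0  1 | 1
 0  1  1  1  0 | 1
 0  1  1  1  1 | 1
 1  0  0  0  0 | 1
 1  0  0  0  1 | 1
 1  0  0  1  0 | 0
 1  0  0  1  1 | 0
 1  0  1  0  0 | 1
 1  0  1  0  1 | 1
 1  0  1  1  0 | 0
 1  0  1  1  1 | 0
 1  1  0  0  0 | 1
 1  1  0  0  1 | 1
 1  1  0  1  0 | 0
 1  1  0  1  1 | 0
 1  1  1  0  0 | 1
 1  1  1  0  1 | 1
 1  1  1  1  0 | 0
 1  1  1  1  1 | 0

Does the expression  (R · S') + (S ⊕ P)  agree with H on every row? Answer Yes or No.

Check the formula against H row by row:
  P=0, Q=0, R=0, S=0, T=0: formula gives 0, H = 0 ✓
  P=0, Q=0, R=0, S=0, T=1: formula gives 0, H = 0 ✓
  P=0, Q=0, R=0, S=1, T=0: formula gives 1, H = 1 ✓
  P=0, Q=0, R=0, S=1, T=1: formula gives 1, H = 1 ✓
  …and likewise for the remaining 28 rows.
Every row agrees, so the formula is equivalent.

Yes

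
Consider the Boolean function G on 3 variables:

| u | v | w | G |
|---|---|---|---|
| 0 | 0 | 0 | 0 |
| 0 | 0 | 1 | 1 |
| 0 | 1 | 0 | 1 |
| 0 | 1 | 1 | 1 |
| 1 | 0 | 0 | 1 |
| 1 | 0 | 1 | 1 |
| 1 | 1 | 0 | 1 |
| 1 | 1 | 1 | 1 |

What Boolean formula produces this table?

Only row (0,0,0) gives 0. So G is 1 everywhere except there — the complement of the minterm ¬u·¬v·¬w.

G(u, v, w) = not ((not u and not v) and not w)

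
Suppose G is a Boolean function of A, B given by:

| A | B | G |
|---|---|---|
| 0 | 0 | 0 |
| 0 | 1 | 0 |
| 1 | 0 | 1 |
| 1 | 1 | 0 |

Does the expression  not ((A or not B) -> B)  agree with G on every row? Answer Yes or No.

No

Test each input against both G and the formula:
  A=0, B=0: formula gives 1, but G = 0 ✗
Row (0,0) is a counterexample, so the formula is not equivalent to G.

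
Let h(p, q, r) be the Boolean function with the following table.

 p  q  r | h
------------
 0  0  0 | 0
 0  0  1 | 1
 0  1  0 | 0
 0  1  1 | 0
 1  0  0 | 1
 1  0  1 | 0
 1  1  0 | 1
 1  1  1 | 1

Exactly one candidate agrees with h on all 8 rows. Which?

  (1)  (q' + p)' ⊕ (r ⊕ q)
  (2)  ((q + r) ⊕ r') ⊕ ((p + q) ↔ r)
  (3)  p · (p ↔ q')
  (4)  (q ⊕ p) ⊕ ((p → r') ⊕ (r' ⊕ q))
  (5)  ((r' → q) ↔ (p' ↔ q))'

5

(1) fails at (0,1,1): the formula yields 1, h is 0.
(2) fails at (1,1,0): the formula yields 0, h is 1.
(3) fails at (0,0,1): the formula yields 0, h is 1.
(4) fails at (0,1,1): the formula yields 1, h is 0.
Only (5) survives; checking it on all 8 rows confirms it matches h.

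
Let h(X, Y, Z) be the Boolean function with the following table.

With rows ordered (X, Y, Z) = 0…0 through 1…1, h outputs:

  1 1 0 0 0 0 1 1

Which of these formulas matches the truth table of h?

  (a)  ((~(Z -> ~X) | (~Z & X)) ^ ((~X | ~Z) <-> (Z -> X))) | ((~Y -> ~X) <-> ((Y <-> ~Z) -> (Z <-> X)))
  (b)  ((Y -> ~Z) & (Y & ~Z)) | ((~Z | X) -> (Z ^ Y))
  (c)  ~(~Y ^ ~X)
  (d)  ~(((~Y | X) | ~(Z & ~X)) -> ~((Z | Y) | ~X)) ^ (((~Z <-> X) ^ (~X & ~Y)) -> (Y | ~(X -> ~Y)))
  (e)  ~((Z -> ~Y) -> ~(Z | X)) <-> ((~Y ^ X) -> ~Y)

c

(a): at (0,0,1) it gives 0, but h = 1 — eliminated.
(b): at (0,0,0) it gives 0, but h = 1 — eliminated.
(d): at (0,0,1) it gives 0, but h = 1 — eliminated.
(e): at (0,0,0) it gives 0, but h = 1 — eliminated.
(c) is the remaining candidate, and it agrees with h on all 8 inputs.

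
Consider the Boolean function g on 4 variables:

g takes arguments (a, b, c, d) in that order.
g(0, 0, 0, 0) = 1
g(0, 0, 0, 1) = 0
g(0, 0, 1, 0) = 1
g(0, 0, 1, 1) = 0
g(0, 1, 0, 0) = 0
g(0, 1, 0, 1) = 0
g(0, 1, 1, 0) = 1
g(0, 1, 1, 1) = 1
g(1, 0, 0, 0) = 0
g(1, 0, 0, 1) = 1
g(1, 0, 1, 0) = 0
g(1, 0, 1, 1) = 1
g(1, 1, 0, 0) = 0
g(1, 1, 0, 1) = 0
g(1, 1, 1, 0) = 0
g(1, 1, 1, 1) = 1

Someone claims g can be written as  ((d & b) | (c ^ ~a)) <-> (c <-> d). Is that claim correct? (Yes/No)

Check the formula against g row by row:
  a=0, b=0, c=0, d=0: formula gives 1, g = 1 ✓
  a=0, b=0, c=0, d=1: formula gives 0, g = 0 ✓
  a=0, b=0, c=1, d=0: formula gives 1, g = 1 ✓
  a=0, b=0, c=1, d=1: formula gives 0, g = 0 ✓
  a=0, b=1, c=0, d=0: formula gives 1, but g = 0 ✗
A single disagreement suffices: at (0,1,0,0) they differ, so the formula does not compute g.

No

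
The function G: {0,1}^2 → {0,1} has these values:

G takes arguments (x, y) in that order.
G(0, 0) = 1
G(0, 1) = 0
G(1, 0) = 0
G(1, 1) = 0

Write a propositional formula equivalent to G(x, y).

The output is 1 only when every input is 0 — NOR of all inputs.

G(x, y) = ~(x | y)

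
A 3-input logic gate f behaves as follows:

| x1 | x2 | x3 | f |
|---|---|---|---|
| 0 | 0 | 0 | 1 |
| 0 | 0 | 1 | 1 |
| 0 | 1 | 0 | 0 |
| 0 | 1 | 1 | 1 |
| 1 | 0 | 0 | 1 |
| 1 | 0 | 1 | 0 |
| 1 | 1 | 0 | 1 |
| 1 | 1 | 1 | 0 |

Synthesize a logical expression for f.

f(x1, x2, x3) = not ((((not x1 and x2) and not x3) or ((x1 and not x2) and x3)) or ((x1 and x2) and x3))

f is 0 on only 3 rows — (0,1,0), (1,0,1), (1,1,1). Writing each as a minterm (¬x1·x2·¬x3, x1·¬x2·x3, x1·x2·x3) and OR-ing them characterizes exactly where f=0, so f is the negation of that disjunction.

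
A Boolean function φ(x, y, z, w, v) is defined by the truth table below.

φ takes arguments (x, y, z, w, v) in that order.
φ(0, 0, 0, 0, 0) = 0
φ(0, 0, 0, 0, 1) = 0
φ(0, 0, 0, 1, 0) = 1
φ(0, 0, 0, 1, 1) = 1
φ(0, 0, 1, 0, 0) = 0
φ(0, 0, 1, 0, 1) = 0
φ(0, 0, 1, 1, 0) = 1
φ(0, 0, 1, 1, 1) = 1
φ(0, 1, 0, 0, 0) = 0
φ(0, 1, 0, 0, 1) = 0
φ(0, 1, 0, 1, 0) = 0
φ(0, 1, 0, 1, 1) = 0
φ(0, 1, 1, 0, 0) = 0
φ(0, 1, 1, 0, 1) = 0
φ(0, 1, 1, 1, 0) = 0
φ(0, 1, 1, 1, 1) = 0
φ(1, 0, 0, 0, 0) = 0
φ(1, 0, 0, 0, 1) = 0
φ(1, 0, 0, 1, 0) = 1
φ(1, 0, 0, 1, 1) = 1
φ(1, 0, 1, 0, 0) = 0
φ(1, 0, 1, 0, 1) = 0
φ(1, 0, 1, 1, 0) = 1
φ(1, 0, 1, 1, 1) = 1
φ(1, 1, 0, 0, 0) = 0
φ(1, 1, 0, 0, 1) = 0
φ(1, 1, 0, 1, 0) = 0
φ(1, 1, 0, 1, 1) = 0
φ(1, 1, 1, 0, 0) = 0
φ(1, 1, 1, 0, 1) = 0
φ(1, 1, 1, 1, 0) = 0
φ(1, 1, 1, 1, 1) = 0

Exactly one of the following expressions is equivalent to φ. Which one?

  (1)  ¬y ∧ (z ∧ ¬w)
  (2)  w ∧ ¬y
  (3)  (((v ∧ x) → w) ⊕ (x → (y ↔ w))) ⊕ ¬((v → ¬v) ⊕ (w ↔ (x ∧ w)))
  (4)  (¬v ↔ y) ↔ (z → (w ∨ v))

2

(1) disagrees with φ on (0,0,0,1,0) (formula → 0, table → 1); rule it out.
(3) disagrees with φ on (0,0,0,0,0) (formula → 1, table → 0); rule it out.
(4) disagrees with φ on (0,0,0,0,1) (formula → 1, table → 0); rule it out.
Only (2) survives; checking it on all 32 rows confirms it matches φ.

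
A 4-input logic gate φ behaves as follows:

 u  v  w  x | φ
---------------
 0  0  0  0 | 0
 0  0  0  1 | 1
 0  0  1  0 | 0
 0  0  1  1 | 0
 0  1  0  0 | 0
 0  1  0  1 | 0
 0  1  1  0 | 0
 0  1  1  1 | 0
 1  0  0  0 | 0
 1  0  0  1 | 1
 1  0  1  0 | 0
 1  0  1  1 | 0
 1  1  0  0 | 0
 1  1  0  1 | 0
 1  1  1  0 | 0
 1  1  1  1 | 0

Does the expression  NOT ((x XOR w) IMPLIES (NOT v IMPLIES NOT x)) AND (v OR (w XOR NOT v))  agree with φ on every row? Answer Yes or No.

Yes

Check the formula against φ row by row:
  u=0, v=0, w=0, x=0: formula gives 0, φ = 0 ✓
  u=0, v=0, w=0, x=1: formula gives 1, φ = 1 ✓
  u=0, v=0, w=1, x=0: formula gives 0, φ = 0 ✓
  u=0, v=0, w=1, x=1: formula gives 0, φ = 0 ✓
  … (the remaining 12 rows also agree.)
Every row agrees, so the formula is equivalent.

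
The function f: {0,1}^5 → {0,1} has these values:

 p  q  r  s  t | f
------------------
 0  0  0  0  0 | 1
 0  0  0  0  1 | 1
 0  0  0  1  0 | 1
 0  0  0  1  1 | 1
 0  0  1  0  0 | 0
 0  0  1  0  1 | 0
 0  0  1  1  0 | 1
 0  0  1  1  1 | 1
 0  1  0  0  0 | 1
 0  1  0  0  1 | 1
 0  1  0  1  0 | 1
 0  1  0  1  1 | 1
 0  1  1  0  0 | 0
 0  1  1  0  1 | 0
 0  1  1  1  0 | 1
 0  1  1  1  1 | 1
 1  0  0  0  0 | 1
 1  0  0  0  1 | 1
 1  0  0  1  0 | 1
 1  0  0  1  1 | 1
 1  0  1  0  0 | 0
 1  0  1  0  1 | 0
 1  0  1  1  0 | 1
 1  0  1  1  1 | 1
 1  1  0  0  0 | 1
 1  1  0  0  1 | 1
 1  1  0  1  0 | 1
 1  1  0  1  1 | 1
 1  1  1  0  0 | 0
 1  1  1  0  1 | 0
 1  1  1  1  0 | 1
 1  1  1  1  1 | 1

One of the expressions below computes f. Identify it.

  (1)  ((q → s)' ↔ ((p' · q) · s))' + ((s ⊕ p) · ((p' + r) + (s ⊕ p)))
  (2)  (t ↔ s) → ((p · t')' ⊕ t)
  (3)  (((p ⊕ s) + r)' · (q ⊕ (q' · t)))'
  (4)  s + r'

4

(1) fails at (0,0,0,0,0): the formula yields 0, f is 1.
(2) fails at (0,0,0,1,1): the formula yields 0, f is 1.
(3) fails at (0,0,0,0,1): the formula yields 0, f is 1.
Only (4) survives; checking it on all 32 rows confirms it matches f.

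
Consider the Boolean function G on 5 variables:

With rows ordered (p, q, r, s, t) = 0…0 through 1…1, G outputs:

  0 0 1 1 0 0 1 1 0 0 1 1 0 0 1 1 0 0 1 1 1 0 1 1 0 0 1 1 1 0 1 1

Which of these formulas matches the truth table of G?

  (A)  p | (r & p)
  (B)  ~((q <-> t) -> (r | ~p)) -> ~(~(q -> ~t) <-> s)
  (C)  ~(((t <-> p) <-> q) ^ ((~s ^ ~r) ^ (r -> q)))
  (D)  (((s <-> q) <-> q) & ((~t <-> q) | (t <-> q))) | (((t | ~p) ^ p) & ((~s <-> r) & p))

D

(A) fails at (0,0,0,1,0): the formula yields 0, G is 1.
(B) fails at (0,0,0,0,0): the formula yields 1, G is 0.
(C) fails at (0,0,0,0,1): the formula yields 1, G is 0.
(D) is the remaining candidate, and it agrees with G on all 32 inputs.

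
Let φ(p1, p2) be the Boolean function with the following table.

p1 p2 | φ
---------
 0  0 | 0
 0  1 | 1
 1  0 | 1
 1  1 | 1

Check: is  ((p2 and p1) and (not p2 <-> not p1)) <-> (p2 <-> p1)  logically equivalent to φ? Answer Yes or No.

Yes

Check the formula against φ row by row:
  p1=0, p2=0: formula gives 0, φ = 0 ✓
  p1=0, p2=1: formula gives 1, φ = 1 ✓
  p1=1, p2=0: formula gives 1, φ = 1 ✓
  p1=1, p2=1: formula gives 1, φ = 1 ✓
Every row agrees, so the formula is equivalent.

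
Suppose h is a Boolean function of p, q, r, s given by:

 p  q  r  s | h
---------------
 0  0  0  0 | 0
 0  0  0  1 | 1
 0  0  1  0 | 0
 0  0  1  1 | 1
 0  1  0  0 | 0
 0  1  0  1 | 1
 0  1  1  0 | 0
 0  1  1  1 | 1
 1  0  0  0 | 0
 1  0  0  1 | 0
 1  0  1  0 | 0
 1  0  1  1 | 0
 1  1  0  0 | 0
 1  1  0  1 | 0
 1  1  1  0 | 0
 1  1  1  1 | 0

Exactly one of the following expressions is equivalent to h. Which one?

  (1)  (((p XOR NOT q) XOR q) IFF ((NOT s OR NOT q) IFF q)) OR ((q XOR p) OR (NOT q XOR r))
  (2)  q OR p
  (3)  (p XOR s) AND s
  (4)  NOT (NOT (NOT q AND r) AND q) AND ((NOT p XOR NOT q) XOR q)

3

(1) fails at (0,0,0,0): the formula yields 1, h is 0.
(2) fails at (0,0,0,1): the formula yields 0, h is 1.
(4) fails at (0,0,0,1): the formula yields 0, h is 1.
Only (3) survives; checking it on all 16 rows confirms it matches h.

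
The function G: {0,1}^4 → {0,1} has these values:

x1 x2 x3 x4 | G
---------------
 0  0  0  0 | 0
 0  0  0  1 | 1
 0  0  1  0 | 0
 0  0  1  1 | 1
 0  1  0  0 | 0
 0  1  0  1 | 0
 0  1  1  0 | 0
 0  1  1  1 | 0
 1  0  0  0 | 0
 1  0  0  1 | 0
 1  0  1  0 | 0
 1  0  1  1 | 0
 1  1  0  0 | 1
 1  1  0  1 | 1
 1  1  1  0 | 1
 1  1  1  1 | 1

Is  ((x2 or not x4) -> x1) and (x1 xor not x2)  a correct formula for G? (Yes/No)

Yes

Evaluate ((x2 or not x4) -> x1) and (x1 xor not x2) on each row and compare to G:
  x1=0, x2=0, x3=0, x4=0: formula gives 0, G = 0 ✓
  x1=0, x2=0, x3=0, x4=1: formula gives 1, G = 1 ✓
  x1=0, x2=0, x3=1, x4=0: formula gives 0, G = 0 ✓
  x1=0, x2=0, x3=1, x4=1: formula gives 1, G = 1 ✓
  …and likewise for the remaining 12 rows.
No disagreement on any input; they are logically equivalent.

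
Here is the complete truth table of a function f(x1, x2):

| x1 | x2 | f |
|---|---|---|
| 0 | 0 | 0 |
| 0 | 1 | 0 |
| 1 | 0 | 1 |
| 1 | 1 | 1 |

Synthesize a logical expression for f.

The output simply equals x1.

f(x1, x2) = x1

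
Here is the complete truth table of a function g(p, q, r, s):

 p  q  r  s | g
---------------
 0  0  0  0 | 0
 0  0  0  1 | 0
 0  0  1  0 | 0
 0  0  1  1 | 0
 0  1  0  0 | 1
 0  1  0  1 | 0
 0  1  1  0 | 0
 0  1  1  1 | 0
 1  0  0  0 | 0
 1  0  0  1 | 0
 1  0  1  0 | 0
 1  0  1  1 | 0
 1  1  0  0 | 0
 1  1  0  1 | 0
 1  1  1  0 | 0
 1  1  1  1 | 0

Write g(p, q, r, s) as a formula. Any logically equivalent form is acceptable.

g is 1 on exactly one input, (0,1,0,0), whose minterm is ¬p·q·¬r·¬s. So g is just that conjunction.

g(p, q, r, s) = ((~p & q) & ~r) & ~s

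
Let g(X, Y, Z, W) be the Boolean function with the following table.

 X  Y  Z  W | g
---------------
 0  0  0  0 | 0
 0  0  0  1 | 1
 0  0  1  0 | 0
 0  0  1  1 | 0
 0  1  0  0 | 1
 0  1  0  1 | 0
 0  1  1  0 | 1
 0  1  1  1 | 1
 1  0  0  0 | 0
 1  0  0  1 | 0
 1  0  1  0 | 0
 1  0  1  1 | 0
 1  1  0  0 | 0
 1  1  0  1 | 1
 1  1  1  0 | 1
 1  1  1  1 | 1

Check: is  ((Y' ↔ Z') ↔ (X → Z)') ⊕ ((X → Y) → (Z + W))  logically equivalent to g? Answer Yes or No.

Check the formula against g row by row:
  X=0, Y=0, Z=0, W=0: formula gives 0, g = 0 ✓
  X=0, Y=0, Z=0, W=1: formula gives 1, g = 1 ✓
  X=0, Y=0, Z=1, W=0: formula gives 0, g = 0 ✓
  X=0, Y=0, Z=1, W=1: formula gives 0, g = 0 ✓
  … (the remaining 12 rows also agree.)
All 16 rows match — the expression computes g exactly.

Yes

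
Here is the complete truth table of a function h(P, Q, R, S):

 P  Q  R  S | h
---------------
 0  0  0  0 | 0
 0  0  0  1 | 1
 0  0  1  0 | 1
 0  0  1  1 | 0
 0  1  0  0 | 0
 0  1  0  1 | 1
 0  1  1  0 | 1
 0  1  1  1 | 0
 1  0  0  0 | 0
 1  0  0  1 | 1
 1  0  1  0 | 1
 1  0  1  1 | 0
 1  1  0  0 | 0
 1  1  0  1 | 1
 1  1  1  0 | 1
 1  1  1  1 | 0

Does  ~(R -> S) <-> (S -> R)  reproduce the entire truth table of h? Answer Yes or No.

Test each input against both h and the formula:
  P=0, Q=0, R=0, S=0: formula gives 0, h = 0 ✓
  P=0, Q=0, R=0, S=1: formula gives 1, h = 1 ✓
  P=0, Q=0, R=1, S=0: formula gives 1, h = 1 ✓
  P=0, Q=0, R=1, S=1: formula gives 0, h = 0 ✓
  … (the remaining 12 rows also agree.)
No disagreement on any input; they are logically equivalent.

Yes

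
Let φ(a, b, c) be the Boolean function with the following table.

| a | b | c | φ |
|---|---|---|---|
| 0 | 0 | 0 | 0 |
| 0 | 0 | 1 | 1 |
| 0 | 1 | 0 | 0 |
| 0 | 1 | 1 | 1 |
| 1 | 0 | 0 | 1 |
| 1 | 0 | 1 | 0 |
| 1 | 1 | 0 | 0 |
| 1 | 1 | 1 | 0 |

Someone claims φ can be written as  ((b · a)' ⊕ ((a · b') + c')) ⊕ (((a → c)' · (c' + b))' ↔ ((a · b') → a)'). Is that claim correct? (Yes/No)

Evaluate ((b · a)' ⊕ ((a · b') + c')) ⊕ (((a → c)' · (c' + b))' ↔ ((a · b') → a)') on each row and compare to φ:
  a=0, b=0, c=0: formula gives 0, φ = 0 ✓
  a=0, b=0, c=1: formula gives 1, φ = 1 ✓
  a=0, b=1, c=0: formula gives 0, φ = 0 ✓
  a=0, b=1, c=1: formula gives 1, φ = 1 ✓
  a=1, b=0, c=0: formula gives 1, φ = 1 ✓
  …and likewise for the remaining 3 rows.
All 8 rows match — the expression computes φ exactly.

Yes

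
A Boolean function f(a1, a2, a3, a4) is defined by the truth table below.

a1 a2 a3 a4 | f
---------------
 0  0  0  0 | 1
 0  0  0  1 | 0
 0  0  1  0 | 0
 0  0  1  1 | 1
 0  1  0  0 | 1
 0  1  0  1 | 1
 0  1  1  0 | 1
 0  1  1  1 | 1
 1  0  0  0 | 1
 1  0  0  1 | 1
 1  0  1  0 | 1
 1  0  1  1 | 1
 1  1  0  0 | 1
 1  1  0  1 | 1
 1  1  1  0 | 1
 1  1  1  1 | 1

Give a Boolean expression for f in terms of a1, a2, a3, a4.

f(a1, a2, a3, a4) = NOT ((((NOT a1 AND NOT a2) AND NOT a3) AND a4) OR (((NOT a1 AND NOT a2) AND a3) AND NOT a4))

f is 0 on only 2 rows — (0,0,0,1), (0,0,1,0). Writing each as a minterm (¬a1·¬a2·¬a3·a4, ¬a1·¬a2·a3·¬a4) and OR-ing them characterizes exactly where f=0, so f is the negation of that disjunction.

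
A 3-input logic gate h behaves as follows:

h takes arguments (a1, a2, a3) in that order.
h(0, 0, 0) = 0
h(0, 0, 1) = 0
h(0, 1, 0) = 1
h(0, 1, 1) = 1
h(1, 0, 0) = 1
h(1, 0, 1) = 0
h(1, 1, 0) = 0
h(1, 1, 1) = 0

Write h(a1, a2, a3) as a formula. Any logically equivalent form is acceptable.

h(a1, a2, a3) = (((~a1 & a2) & ~a3) | ((~a1 & a2) & a3)) | ((a1 & ~a2) & ~a3)

h=1 on 3 inputs: (0,1,0), (0,1,1), (1,0,0). Reading each as a conjunction of literals (¬a1·a2·¬a3, ¬a1·a2·a3, a1·¬a2·¬a3) and taking the OR gives the canonical DNF.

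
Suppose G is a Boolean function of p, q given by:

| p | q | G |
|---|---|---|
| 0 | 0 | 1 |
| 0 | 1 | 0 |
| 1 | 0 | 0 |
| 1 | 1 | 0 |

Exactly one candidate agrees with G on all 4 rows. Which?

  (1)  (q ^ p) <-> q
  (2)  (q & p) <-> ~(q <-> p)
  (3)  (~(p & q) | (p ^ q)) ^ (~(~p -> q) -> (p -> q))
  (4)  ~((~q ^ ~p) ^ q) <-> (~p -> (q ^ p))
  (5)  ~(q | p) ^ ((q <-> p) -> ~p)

(1) disagrees with G on (0,1) (formula → 1, table → 0); rule it out.
(3) disagrees with G on (0,0) (formula → 0, table → 1); rule it out.
(4) disagrees with G on (0,0) (formula → 0, table → 1); rule it out.
(5) disagrees with G on (0,0) (formula → 0, table → 1); rule it out.
(2) is the remaining candidate, and it agrees with G on all 4 inputs.

2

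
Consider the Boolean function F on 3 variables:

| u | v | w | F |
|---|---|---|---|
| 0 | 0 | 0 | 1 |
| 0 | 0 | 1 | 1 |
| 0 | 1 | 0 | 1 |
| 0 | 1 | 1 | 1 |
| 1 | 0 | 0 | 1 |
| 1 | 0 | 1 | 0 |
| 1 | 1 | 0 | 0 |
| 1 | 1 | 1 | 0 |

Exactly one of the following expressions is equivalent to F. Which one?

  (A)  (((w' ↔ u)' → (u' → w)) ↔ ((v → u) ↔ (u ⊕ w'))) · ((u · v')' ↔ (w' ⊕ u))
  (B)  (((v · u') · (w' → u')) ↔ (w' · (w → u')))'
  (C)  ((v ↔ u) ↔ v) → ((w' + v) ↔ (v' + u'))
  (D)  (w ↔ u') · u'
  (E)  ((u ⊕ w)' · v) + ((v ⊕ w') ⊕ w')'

C

(A) fails at (0,0,0): the formula yields 0, F is 1.
(B) fails at (0,0,1): the formula yields 0, F is 1.
(D) fails at (0,0,0): the formula yields 0, F is 1.
(E) fails at (0,1,1): the formula yields 0, F is 1.
Only (C) survives; checking it on all 8 rows confirms it matches F.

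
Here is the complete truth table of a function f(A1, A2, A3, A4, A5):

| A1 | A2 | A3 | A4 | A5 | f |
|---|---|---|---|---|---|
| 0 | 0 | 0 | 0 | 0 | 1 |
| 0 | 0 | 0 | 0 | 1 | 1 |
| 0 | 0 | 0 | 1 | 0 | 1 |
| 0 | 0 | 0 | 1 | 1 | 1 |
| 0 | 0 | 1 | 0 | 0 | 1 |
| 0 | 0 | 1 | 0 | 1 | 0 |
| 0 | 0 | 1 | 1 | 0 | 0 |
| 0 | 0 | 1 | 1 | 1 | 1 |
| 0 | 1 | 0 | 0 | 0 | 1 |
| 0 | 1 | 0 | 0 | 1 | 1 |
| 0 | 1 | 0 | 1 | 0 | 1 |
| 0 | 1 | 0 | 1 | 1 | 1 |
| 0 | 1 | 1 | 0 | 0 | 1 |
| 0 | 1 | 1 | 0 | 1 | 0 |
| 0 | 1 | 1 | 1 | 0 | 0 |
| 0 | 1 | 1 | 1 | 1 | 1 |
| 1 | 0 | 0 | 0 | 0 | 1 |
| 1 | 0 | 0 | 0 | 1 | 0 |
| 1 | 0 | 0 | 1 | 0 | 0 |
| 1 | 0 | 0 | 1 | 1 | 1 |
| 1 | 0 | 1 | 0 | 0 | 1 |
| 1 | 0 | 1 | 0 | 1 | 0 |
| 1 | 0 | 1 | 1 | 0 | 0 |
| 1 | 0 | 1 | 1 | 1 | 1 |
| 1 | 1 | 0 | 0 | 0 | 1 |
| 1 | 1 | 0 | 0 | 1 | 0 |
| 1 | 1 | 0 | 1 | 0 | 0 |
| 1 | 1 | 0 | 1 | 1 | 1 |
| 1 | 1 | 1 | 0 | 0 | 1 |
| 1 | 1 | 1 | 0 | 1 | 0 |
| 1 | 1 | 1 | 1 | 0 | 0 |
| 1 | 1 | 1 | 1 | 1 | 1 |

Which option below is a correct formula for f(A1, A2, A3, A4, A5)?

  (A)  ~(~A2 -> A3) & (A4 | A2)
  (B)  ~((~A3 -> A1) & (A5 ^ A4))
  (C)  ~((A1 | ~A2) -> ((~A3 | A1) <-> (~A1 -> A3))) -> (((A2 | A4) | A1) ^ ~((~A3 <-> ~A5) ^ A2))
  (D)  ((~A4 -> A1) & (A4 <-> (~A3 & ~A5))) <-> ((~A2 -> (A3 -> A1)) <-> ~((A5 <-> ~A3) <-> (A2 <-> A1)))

(A): at (0,0,0,0,0) it gives 0, but f = 1 — eliminated.
(C): at (0,0,0,0,0) it gives 0, but f = 1 — eliminated.
(D): at (0,0,0,0,0) it gives 0, but f = 1 — eliminated.
(B) is the remaining candidate, and it agrees with f on all 32 inputs.

B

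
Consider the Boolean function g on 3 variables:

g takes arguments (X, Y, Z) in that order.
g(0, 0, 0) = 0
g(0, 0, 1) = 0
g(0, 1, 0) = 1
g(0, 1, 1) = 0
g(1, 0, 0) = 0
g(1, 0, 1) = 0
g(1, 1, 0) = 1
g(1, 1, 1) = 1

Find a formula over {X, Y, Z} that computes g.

The 1-rows are (0,1,0), (1,1,0), (1,1,1). Each contributes one minterm — ¬X·Y·¬Z; X·Y·¬Z; X·Y·Z — and their disjunction is a sum-of-products form of g.

g(X, Y, Z) = (((¬X ∧ Y) ∧ ¬Z) ∨ ((X ∧ Y) ∧ ¬Z)) ∨ ((X ∧ Y) ∧ Z)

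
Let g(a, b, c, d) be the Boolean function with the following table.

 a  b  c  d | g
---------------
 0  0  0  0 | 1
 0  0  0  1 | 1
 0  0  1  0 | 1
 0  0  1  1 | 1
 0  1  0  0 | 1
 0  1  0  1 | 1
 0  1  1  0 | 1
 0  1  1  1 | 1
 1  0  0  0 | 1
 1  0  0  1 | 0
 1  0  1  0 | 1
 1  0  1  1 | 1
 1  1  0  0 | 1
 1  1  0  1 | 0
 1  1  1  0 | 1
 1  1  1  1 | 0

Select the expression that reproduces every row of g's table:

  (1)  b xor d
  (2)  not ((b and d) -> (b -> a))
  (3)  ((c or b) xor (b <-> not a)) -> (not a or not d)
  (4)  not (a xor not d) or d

3

(1) fails at (0,0,0,0): the formula yields 0, g is 1.
(2) fails at (0,0,0,0): the formula yields 0, g is 1.
(4) fails at (0,0,0,0): the formula yields 0, g is 1.
Only (3) survives; checking it on all 16 rows confirms it matches g.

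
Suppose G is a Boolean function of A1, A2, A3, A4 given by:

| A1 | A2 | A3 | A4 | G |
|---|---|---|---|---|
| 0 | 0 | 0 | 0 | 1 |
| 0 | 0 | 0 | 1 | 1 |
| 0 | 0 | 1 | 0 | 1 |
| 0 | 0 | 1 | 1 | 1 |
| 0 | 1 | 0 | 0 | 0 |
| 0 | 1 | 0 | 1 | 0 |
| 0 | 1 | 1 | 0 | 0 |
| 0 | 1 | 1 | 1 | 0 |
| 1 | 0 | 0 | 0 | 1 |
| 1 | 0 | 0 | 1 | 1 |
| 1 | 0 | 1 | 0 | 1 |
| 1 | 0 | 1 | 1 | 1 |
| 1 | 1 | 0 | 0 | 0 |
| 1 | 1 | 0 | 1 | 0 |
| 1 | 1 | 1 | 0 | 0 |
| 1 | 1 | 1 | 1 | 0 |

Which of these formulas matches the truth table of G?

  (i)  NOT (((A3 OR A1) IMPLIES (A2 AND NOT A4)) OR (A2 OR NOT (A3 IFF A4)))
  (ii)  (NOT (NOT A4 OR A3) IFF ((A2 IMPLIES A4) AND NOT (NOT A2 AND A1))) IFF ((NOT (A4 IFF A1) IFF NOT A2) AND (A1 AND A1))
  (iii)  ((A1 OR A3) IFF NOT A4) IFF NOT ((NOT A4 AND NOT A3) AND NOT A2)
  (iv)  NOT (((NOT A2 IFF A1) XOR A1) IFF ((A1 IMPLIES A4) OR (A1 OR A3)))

(i) fails at (0,0,0,0): the formula yields 0, G is 1.
(ii) fails at (0,0,0,1): the formula yields 0, G is 1.
(iii) fails at (0,0,1,1): the formula yields 0, G is 1.
Only (iv) survives; checking it on all 16 rows confirms it matches G.

iv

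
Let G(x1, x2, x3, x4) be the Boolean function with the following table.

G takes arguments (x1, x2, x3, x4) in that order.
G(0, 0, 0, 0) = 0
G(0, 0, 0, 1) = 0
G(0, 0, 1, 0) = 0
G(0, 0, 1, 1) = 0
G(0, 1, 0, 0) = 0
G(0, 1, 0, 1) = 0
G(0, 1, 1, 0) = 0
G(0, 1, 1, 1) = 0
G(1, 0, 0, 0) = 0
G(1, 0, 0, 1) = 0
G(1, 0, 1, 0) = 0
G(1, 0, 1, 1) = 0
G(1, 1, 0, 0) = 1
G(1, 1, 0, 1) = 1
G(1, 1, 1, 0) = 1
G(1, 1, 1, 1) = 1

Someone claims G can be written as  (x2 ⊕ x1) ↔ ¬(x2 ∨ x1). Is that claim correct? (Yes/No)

Evaluate (x2 ⊕ x1) ↔ ¬(x2 ∨ x1) on each row and compare to G:
  x1=0, x2=0, x3=0, x4=0: formula gives 0, G = 0 ✓
  x1=0, x2=0, x3=0, x4=1: formula gives 0, G = 0 ✓
  x1=0, x2=0, x3=1, x4=0: formula gives 0, G = 0 ✓
  x1=0, x2=0, x3=1, x4=1: formula gives 0, G = 0 ✓
  …and likewise for the remaining 12 rows.
All 16 rows match — the expression computes G exactly.

Yes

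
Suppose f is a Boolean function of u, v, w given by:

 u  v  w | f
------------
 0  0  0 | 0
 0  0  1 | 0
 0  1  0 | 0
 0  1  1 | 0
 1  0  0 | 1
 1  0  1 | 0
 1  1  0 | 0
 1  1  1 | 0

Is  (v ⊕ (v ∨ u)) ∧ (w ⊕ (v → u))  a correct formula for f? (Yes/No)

Evaluate (v ⊕ (v ∨ u)) ∧ (w ⊕ (v → u)) on each row and compare to f:
  u=0, v=0, w=0: formula gives 0, f = 0 ✓
  u=0, v=0, w=1: formula gives 0, f = 0 ✓
  u=0, v=1, w=0: formula gives 0, f = 0 ✓
  u=0, v=1, w=1: formula gives 0, f = 0 ✓
  u=1, v=0, w=0: formula gives 1, f = 1 ✓
  …and likewise for the remaining 3 rows.
No disagreement on any input; they are logically equivalent.

Yes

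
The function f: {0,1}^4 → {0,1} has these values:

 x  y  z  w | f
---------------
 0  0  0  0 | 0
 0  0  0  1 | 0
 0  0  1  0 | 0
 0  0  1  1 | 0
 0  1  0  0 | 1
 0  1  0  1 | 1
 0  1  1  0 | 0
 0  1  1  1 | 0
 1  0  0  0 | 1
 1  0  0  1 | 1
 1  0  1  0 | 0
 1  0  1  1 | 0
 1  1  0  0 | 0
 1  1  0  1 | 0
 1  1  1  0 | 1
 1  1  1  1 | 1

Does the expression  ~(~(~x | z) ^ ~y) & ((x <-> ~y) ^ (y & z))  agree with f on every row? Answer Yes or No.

Yes

Check the formula against f row by row:
  x=0, y=0, z=0, w=0: formula gives 0, f = 0 ✓
  x=0, y=0, z=0, w=1: formula gives 0, f = 0 ✓
  x=0, y=0, z=1, w=0: formula gives 0, f = 0 ✓
  x=0, y=0, z=1, w=1: formula gives 0, f = 0 ✓
  …and likewise for the remaining 12 rows.
All 16 rows match — the expression computes f exactly.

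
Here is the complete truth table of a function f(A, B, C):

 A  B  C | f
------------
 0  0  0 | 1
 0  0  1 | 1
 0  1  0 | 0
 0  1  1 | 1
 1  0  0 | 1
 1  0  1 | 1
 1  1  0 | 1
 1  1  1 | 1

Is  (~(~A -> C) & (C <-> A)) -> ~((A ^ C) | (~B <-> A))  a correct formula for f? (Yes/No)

Yes

Evaluate (~(~A -> C) & (C <-> A)) -> ~((A ^ C) | (~B <-> A)) on each row and compare to f:
  A=0, B=0, C=0: formula gives 1, f = 1 ✓
  A=0, B=0, C=1: formula gives 1, f = 1 ✓
  A=0, B=1, C=0: formula gives 0, f = 0 ✓
  A=0, B=1, C=1: formula gives 1, f = 1 ✓
  A=1, B=0, C=0: formula gives 1, f = 1 ✓
  …and likewise for the remaining 3 rows.
All 8 rows match — the expression computes f exactly.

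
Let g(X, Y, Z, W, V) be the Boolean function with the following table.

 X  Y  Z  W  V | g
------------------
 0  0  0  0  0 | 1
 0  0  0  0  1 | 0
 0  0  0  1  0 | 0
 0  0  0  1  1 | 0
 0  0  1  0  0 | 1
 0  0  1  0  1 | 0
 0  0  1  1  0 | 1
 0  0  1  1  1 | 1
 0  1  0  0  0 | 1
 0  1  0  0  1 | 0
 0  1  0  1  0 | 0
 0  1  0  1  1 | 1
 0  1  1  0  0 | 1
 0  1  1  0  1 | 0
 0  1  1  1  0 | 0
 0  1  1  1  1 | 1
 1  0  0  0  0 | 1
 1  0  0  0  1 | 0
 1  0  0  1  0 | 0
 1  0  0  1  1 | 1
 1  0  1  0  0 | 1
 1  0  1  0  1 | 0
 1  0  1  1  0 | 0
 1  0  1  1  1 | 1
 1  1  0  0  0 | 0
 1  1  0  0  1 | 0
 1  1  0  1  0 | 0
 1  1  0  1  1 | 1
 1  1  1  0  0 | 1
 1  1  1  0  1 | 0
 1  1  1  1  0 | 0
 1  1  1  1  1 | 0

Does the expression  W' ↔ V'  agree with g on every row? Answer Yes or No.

No

Test each input against both g and the formula:
  X=0, Y=0, Z=0, W=0, V=0: formula gives 1, g = 1 ✓
  X=0, Y=0, Z=0, W=0, V=1: formula gives 0, g = 0 ✓
  X=0, Y=0, Z=0, W=1, V=0: formula gives 0, g = 0 ✓
  X=0, Y=0, Z=0, W=1, V=1: formula gives 1, but g = 0 ✗
Since they disagree at (0,0,0,1,1), the expression is not a correct formula for g.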